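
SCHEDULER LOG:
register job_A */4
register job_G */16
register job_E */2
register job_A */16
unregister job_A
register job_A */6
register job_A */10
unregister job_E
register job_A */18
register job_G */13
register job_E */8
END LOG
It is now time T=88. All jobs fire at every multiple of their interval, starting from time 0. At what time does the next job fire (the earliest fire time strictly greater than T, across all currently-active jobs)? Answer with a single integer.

Answer: 90

Derivation:
Op 1: register job_A */4 -> active={job_A:*/4}
Op 2: register job_G */16 -> active={job_A:*/4, job_G:*/16}
Op 3: register job_E */2 -> active={job_A:*/4, job_E:*/2, job_G:*/16}
Op 4: register job_A */16 -> active={job_A:*/16, job_E:*/2, job_G:*/16}
Op 5: unregister job_A -> active={job_E:*/2, job_G:*/16}
Op 6: register job_A */6 -> active={job_A:*/6, job_E:*/2, job_G:*/16}
Op 7: register job_A */10 -> active={job_A:*/10, job_E:*/2, job_G:*/16}
Op 8: unregister job_E -> active={job_A:*/10, job_G:*/16}
Op 9: register job_A */18 -> active={job_A:*/18, job_G:*/16}
Op 10: register job_G */13 -> active={job_A:*/18, job_G:*/13}
Op 11: register job_E */8 -> active={job_A:*/18, job_E:*/8, job_G:*/13}
  job_A: interval 18, next fire after T=88 is 90
  job_E: interval 8, next fire after T=88 is 96
  job_G: interval 13, next fire after T=88 is 91
Earliest fire time = 90 (job job_A)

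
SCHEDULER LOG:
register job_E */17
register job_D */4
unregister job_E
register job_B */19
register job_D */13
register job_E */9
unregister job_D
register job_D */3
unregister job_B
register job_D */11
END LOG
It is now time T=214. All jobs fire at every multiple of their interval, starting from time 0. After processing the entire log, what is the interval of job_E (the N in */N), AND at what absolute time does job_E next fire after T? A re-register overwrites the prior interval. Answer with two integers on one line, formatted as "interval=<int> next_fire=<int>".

Op 1: register job_E */17 -> active={job_E:*/17}
Op 2: register job_D */4 -> active={job_D:*/4, job_E:*/17}
Op 3: unregister job_E -> active={job_D:*/4}
Op 4: register job_B */19 -> active={job_B:*/19, job_D:*/4}
Op 5: register job_D */13 -> active={job_B:*/19, job_D:*/13}
Op 6: register job_E */9 -> active={job_B:*/19, job_D:*/13, job_E:*/9}
Op 7: unregister job_D -> active={job_B:*/19, job_E:*/9}
Op 8: register job_D */3 -> active={job_B:*/19, job_D:*/3, job_E:*/9}
Op 9: unregister job_B -> active={job_D:*/3, job_E:*/9}
Op 10: register job_D */11 -> active={job_D:*/11, job_E:*/9}
Final interval of job_E = 9
Next fire of job_E after T=214: (214//9+1)*9 = 216

Answer: interval=9 next_fire=216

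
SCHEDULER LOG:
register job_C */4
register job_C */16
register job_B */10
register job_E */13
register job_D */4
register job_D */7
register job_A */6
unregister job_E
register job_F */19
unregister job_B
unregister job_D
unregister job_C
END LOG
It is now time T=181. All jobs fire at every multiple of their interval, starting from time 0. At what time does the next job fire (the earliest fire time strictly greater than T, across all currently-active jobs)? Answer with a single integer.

Answer: 186

Derivation:
Op 1: register job_C */4 -> active={job_C:*/4}
Op 2: register job_C */16 -> active={job_C:*/16}
Op 3: register job_B */10 -> active={job_B:*/10, job_C:*/16}
Op 4: register job_E */13 -> active={job_B:*/10, job_C:*/16, job_E:*/13}
Op 5: register job_D */4 -> active={job_B:*/10, job_C:*/16, job_D:*/4, job_E:*/13}
Op 6: register job_D */7 -> active={job_B:*/10, job_C:*/16, job_D:*/7, job_E:*/13}
Op 7: register job_A */6 -> active={job_A:*/6, job_B:*/10, job_C:*/16, job_D:*/7, job_E:*/13}
Op 8: unregister job_E -> active={job_A:*/6, job_B:*/10, job_C:*/16, job_D:*/7}
Op 9: register job_F */19 -> active={job_A:*/6, job_B:*/10, job_C:*/16, job_D:*/7, job_F:*/19}
Op 10: unregister job_B -> active={job_A:*/6, job_C:*/16, job_D:*/7, job_F:*/19}
Op 11: unregister job_D -> active={job_A:*/6, job_C:*/16, job_F:*/19}
Op 12: unregister job_C -> active={job_A:*/6, job_F:*/19}
  job_A: interval 6, next fire after T=181 is 186
  job_F: interval 19, next fire after T=181 is 190
Earliest fire time = 186 (job job_A)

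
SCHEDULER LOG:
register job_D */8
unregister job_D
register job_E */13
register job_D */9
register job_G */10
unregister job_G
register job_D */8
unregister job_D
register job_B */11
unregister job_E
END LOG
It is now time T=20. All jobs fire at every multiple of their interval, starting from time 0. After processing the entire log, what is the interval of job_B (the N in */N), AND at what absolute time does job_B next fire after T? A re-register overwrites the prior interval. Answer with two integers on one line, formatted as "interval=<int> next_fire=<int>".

Answer: interval=11 next_fire=22

Derivation:
Op 1: register job_D */8 -> active={job_D:*/8}
Op 2: unregister job_D -> active={}
Op 3: register job_E */13 -> active={job_E:*/13}
Op 4: register job_D */9 -> active={job_D:*/9, job_E:*/13}
Op 5: register job_G */10 -> active={job_D:*/9, job_E:*/13, job_G:*/10}
Op 6: unregister job_G -> active={job_D:*/9, job_E:*/13}
Op 7: register job_D */8 -> active={job_D:*/8, job_E:*/13}
Op 8: unregister job_D -> active={job_E:*/13}
Op 9: register job_B */11 -> active={job_B:*/11, job_E:*/13}
Op 10: unregister job_E -> active={job_B:*/11}
Final interval of job_B = 11
Next fire of job_B after T=20: (20//11+1)*11 = 22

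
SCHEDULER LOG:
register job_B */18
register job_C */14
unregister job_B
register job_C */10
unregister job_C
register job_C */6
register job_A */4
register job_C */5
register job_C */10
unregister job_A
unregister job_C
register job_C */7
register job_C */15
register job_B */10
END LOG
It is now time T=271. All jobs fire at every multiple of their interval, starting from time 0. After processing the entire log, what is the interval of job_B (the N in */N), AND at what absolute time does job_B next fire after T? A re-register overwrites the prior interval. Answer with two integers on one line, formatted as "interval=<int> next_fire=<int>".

Op 1: register job_B */18 -> active={job_B:*/18}
Op 2: register job_C */14 -> active={job_B:*/18, job_C:*/14}
Op 3: unregister job_B -> active={job_C:*/14}
Op 4: register job_C */10 -> active={job_C:*/10}
Op 5: unregister job_C -> active={}
Op 6: register job_C */6 -> active={job_C:*/6}
Op 7: register job_A */4 -> active={job_A:*/4, job_C:*/6}
Op 8: register job_C */5 -> active={job_A:*/4, job_C:*/5}
Op 9: register job_C */10 -> active={job_A:*/4, job_C:*/10}
Op 10: unregister job_A -> active={job_C:*/10}
Op 11: unregister job_C -> active={}
Op 12: register job_C */7 -> active={job_C:*/7}
Op 13: register job_C */15 -> active={job_C:*/15}
Op 14: register job_B */10 -> active={job_B:*/10, job_C:*/15}
Final interval of job_B = 10
Next fire of job_B after T=271: (271//10+1)*10 = 280

Answer: interval=10 next_fire=280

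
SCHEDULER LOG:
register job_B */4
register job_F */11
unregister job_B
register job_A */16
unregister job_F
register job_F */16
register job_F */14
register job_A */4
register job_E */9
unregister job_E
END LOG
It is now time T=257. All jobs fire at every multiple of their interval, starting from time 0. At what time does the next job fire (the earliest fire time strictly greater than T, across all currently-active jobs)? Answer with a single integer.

Answer: 260

Derivation:
Op 1: register job_B */4 -> active={job_B:*/4}
Op 2: register job_F */11 -> active={job_B:*/4, job_F:*/11}
Op 3: unregister job_B -> active={job_F:*/11}
Op 4: register job_A */16 -> active={job_A:*/16, job_F:*/11}
Op 5: unregister job_F -> active={job_A:*/16}
Op 6: register job_F */16 -> active={job_A:*/16, job_F:*/16}
Op 7: register job_F */14 -> active={job_A:*/16, job_F:*/14}
Op 8: register job_A */4 -> active={job_A:*/4, job_F:*/14}
Op 9: register job_E */9 -> active={job_A:*/4, job_E:*/9, job_F:*/14}
Op 10: unregister job_E -> active={job_A:*/4, job_F:*/14}
  job_A: interval 4, next fire after T=257 is 260
  job_F: interval 14, next fire after T=257 is 266
Earliest fire time = 260 (job job_A)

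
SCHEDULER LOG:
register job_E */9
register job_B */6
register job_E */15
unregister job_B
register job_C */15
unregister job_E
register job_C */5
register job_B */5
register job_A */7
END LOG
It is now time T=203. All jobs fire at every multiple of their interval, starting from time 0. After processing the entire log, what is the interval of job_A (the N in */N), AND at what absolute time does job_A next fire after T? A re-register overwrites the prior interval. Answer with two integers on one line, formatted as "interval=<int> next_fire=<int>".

Op 1: register job_E */9 -> active={job_E:*/9}
Op 2: register job_B */6 -> active={job_B:*/6, job_E:*/9}
Op 3: register job_E */15 -> active={job_B:*/6, job_E:*/15}
Op 4: unregister job_B -> active={job_E:*/15}
Op 5: register job_C */15 -> active={job_C:*/15, job_E:*/15}
Op 6: unregister job_E -> active={job_C:*/15}
Op 7: register job_C */5 -> active={job_C:*/5}
Op 8: register job_B */5 -> active={job_B:*/5, job_C:*/5}
Op 9: register job_A */7 -> active={job_A:*/7, job_B:*/5, job_C:*/5}
Final interval of job_A = 7
Next fire of job_A after T=203: (203//7+1)*7 = 210

Answer: interval=7 next_fire=210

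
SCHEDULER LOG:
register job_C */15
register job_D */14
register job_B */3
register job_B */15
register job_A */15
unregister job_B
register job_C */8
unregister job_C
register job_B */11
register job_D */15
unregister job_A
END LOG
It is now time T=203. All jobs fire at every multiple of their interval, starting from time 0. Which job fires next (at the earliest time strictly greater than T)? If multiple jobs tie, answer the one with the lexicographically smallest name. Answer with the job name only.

Answer: job_B

Derivation:
Op 1: register job_C */15 -> active={job_C:*/15}
Op 2: register job_D */14 -> active={job_C:*/15, job_D:*/14}
Op 3: register job_B */3 -> active={job_B:*/3, job_C:*/15, job_D:*/14}
Op 4: register job_B */15 -> active={job_B:*/15, job_C:*/15, job_D:*/14}
Op 5: register job_A */15 -> active={job_A:*/15, job_B:*/15, job_C:*/15, job_D:*/14}
Op 6: unregister job_B -> active={job_A:*/15, job_C:*/15, job_D:*/14}
Op 7: register job_C */8 -> active={job_A:*/15, job_C:*/8, job_D:*/14}
Op 8: unregister job_C -> active={job_A:*/15, job_D:*/14}
Op 9: register job_B */11 -> active={job_A:*/15, job_B:*/11, job_D:*/14}
Op 10: register job_D */15 -> active={job_A:*/15, job_B:*/11, job_D:*/15}
Op 11: unregister job_A -> active={job_B:*/11, job_D:*/15}
  job_B: interval 11, next fire after T=203 is 209
  job_D: interval 15, next fire after T=203 is 210
Earliest = 209, winner (lex tiebreak) = job_B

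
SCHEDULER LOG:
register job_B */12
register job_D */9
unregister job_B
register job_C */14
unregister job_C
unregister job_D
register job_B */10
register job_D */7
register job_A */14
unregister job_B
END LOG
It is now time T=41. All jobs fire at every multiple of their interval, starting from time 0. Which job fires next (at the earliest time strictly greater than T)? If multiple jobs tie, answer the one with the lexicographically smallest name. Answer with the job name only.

Answer: job_A

Derivation:
Op 1: register job_B */12 -> active={job_B:*/12}
Op 2: register job_D */9 -> active={job_B:*/12, job_D:*/9}
Op 3: unregister job_B -> active={job_D:*/9}
Op 4: register job_C */14 -> active={job_C:*/14, job_D:*/9}
Op 5: unregister job_C -> active={job_D:*/9}
Op 6: unregister job_D -> active={}
Op 7: register job_B */10 -> active={job_B:*/10}
Op 8: register job_D */7 -> active={job_B:*/10, job_D:*/7}
Op 9: register job_A */14 -> active={job_A:*/14, job_B:*/10, job_D:*/7}
Op 10: unregister job_B -> active={job_A:*/14, job_D:*/7}
  job_A: interval 14, next fire after T=41 is 42
  job_D: interval 7, next fire after T=41 is 42
Earliest = 42, winner (lex tiebreak) = job_A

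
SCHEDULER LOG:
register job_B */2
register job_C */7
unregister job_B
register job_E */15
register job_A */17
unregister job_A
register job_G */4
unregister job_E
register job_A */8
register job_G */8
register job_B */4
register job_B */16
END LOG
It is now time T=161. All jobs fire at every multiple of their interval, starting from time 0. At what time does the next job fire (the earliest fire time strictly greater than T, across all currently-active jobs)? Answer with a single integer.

Op 1: register job_B */2 -> active={job_B:*/2}
Op 2: register job_C */7 -> active={job_B:*/2, job_C:*/7}
Op 3: unregister job_B -> active={job_C:*/7}
Op 4: register job_E */15 -> active={job_C:*/7, job_E:*/15}
Op 5: register job_A */17 -> active={job_A:*/17, job_C:*/7, job_E:*/15}
Op 6: unregister job_A -> active={job_C:*/7, job_E:*/15}
Op 7: register job_G */4 -> active={job_C:*/7, job_E:*/15, job_G:*/4}
Op 8: unregister job_E -> active={job_C:*/7, job_G:*/4}
Op 9: register job_A */8 -> active={job_A:*/8, job_C:*/7, job_G:*/4}
Op 10: register job_G */8 -> active={job_A:*/8, job_C:*/7, job_G:*/8}
Op 11: register job_B */4 -> active={job_A:*/8, job_B:*/4, job_C:*/7, job_G:*/8}
Op 12: register job_B */16 -> active={job_A:*/8, job_B:*/16, job_C:*/7, job_G:*/8}
  job_A: interval 8, next fire after T=161 is 168
  job_B: interval 16, next fire after T=161 is 176
  job_C: interval 7, next fire after T=161 is 168
  job_G: interval 8, next fire after T=161 is 168
Earliest fire time = 168 (job job_A)

Answer: 168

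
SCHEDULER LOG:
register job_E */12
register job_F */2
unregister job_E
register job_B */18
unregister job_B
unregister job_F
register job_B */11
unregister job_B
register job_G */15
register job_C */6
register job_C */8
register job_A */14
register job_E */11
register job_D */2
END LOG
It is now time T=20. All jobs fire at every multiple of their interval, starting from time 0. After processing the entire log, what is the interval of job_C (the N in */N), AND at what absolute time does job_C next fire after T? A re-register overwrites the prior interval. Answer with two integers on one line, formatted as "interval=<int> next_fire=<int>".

Op 1: register job_E */12 -> active={job_E:*/12}
Op 2: register job_F */2 -> active={job_E:*/12, job_F:*/2}
Op 3: unregister job_E -> active={job_F:*/2}
Op 4: register job_B */18 -> active={job_B:*/18, job_F:*/2}
Op 5: unregister job_B -> active={job_F:*/2}
Op 6: unregister job_F -> active={}
Op 7: register job_B */11 -> active={job_B:*/11}
Op 8: unregister job_B -> active={}
Op 9: register job_G */15 -> active={job_G:*/15}
Op 10: register job_C */6 -> active={job_C:*/6, job_G:*/15}
Op 11: register job_C */8 -> active={job_C:*/8, job_G:*/15}
Op 12: register job_A */14 -> active={job_A:*/14, job_C:*/8, job_G:*/15}
Op 13: register job_E */11 -> active={job_A:*/14, job_C:*/8, job_E:*/11, job_G:*/15}
Op 14: register job_D */2 -> active={job_A:*/14, job_C:*/8, job_D:*/2, job_E:*/11, job_G:*/15}
Final interval of job_C = 8
Next fire of job_C after T=20: (20//8+1)*8 = 24

Answer: interval=8 next_fire=24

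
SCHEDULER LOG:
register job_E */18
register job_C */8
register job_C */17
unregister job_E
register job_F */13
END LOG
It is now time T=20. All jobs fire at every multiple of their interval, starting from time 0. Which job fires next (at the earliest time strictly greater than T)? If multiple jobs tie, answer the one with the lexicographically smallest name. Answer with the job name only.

Op 1: register job_E */18 -> active={job_E:*/18}
Op 2: register job_C */8 -> active={job_C:*/8, job_E:*/18}
Op 3: register job_C */17 -> active={job_C:*/17, job_E:*/18}
Op 4: unregister job_E -> active={job_C:*/17}
Op 5: register job_F */13 -> active={job_C:*/17, job_F:*/13}
  job_C: interval 17, next fire after T=20 is 34
  job_F: interval 13, next fire after T=20 is 26
Earliest = 26, winner (lex tiebreak) = job_F

Answer: job_F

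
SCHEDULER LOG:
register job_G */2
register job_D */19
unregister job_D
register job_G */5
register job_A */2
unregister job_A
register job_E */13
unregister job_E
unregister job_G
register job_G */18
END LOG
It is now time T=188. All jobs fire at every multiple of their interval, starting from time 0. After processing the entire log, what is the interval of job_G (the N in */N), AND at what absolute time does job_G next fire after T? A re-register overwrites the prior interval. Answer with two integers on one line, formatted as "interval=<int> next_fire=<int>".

Op 1: register job_G */2 -> active={job_G:*/2}
Op 2: register job_D */19 -> active={job_D:*/19, job_G:*/2}
Op 3: unregister job_D -> active={job_G:*/2}
Op 4: register job_G */5 -> active={job_G:*/5}
Op 5: register job_A */2 -> active={job_A:*/2, job_G:*/5}
Op 6: unregister job_A -> active={job_G:*/5}
Op 7: register job_E */13 -> active={job_E:*/13, job_G:*/5}
Op 8: unregister job_E -> active={job_G:*/5}
Op 9: unregister job_G -> active={}
Op 10: register job_G */18 -> active={job_G:*/18}
Final interval of job_G = 18
Next fire of job_G after T=188: (188//18+1)*18 = 198

Answer: interval=18 next_fire=198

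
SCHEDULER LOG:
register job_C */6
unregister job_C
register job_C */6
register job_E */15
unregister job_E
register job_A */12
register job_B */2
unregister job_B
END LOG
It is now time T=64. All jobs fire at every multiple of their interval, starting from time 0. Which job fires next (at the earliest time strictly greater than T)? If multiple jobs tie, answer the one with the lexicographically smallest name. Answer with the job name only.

Answer: job_C

Derivation:
Op 1: register job_C */6 -> active={job_C:*/6}
Op 2: unregister job_C -> active={}
Op 3: register job_C */6 -> active={job_C:*/6}
Op 4: register job_E */15 -> active={job_C:*/6, job_E:*/15}
Op 5: unregister job_E -> active={job_C:*/6}
Op 6: register job_A */12 -> active={job_A:*/12, job_C:*/6}
Op 7: register job_B */2 -> active={job_A:*/12, job_B:*/2, job_C:*/6}
Op 8: unregister job_B -> active={job_A:*/12, job_C:*/6}
  job_A: interval 12, next fire after T=64 is 72
  job_C: interval 6, next fire after T=64 is 66
Earliest = 66, winner (lex tiebreak) = job_C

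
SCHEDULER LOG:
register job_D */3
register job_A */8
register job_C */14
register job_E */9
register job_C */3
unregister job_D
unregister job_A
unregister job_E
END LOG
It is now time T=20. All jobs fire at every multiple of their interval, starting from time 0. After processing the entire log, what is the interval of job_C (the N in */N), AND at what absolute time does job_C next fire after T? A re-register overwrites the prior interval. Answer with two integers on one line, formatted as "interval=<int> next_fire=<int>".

Answer: interval=3 next_fire=21

Derivation:
Op 1: register job_D */3 -> active={job_D:*/3}
Op 2: register job_A */8 -> active={job_A:*/8, job_D:*/3}
Op 3: register job_C */14 -> active={job_A:*/8, job_C:*/14, job_D:*/3}
Op 4: register job_E */9 -> active={job_A:*/8, job_C:*/14, job_D:*/3, job_E:*/9}
Op 5: register job_C */3 -> active={job_A:*/8, job_C:*/3, job_D:*/3, job_E:*/9}
Op 6: unregister job_D -> active={job_A:*/8, job_C:*/3, job_E:*/9}
Op 7: unregister job_A -> active={job_C:*/3, job_E:*/9}
Op 8: unregister job_E -> active={job_C:*/3}
Final interval of job_C = 3
Next fire of job_C after T=20: (20//3+1)*3 = 21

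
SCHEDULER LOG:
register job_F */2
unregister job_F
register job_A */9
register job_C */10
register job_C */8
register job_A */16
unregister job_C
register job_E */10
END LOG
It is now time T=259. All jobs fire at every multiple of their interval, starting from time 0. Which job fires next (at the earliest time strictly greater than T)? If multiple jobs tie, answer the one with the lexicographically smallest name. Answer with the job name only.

Op 1: register job_F */2 -> active={job_F:*/2}
Op 2: unregister job_F -> active={}
Op 3: register job_A */9 -> active={job_A:*/9}
Op 4: register job_C */10 -> active={job_A:*/9, job_C:*/10}
Op 5: register job_C */8 -> active={job_A:*/9, job_C:*/8}
Op 6: register job_A */16 -> active={job_A:*/16, job_C:*/8}
Op 7: unregister job_C -> active={job_A:*/16}
Op 8: register job_E */10 -> active={job_A:*/16, job_E:*/10}
  job_A: interval 16, next fire after T=259 is 272
  job_E: interval 10, next fire after T=259 is 260
Earliest = 260, winner (lex tiebreak) = job_E

Answer: job_E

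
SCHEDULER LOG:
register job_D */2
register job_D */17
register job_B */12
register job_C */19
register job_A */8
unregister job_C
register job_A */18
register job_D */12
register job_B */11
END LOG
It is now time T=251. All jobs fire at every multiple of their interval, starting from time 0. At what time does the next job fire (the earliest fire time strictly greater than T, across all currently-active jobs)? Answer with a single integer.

Answer: 252

Derivation:
Op 1: register job_D */2 -> active={job_D:*/2}
Op 2: register job_D */17 -> active={job_D:*/17}
Op 3: register job_B */12 -> active={job_B:*/12, job_D:*/17}
Op 4: register job_C */19 -> active={job_B:*/12, job_C:*/19, job_D:*/17}
Op 5: register job_A */8 -> active={job_A:*/8, job_B:*/12, job_C:*/19, job_D:*/17}
Op 6: unregister job_C -> active={job_A:*/8, job_B:*/12, job_D:*/17}
Op 7: register job_A */18 -> active={job_A:*/18, job_B:*/12, job_D:*/17}
Op 8: register job_D */12 -> active={job_A:*/18, job_B:*/12, job_D:*/12}
Op 9: register job_B */11 -> active={job_A:*/18, job_B:*/11, job_D:*/12}
  job_A: interval 18, next fire after T=251 is 252
  job_B: interval 11, next fire after T=251 is 253
  job_D: interval 12, next fire after T=251 is 252
Earliest fire time = 252 (job job_A)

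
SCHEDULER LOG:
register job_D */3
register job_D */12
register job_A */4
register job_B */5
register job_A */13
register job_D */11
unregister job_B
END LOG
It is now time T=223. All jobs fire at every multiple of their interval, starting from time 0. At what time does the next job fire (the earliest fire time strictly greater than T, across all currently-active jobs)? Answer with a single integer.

Op 1: register job_D */3 -> active={job_D:*/3}
Op 2: register job_D */12 -> active={job_D:*/12}
Op 3: register job_A */4 -> active={job_A:*/4, job_D:*/12}
Op 4: register job_B */5 -> active={job_A:*/4, job_B:*/5, job_D:*/12}
Op 5: register job_A */13 -> active={job_A:*/13, job_B:*/5, job_D:*/12}
Op 6: register job_D */11 -> active={job_A:*/13, job_B:*/5, job_D:*/11}
Op 7: unregister job_B -> active={job_A:*/13, job_D:*/11}
  job_A: interval 13, next fire after T=223 is 234
  job_D: interval 11, next fire after T=223 is 231
Earliest fire time = 231 (job job_D)

Answer: 231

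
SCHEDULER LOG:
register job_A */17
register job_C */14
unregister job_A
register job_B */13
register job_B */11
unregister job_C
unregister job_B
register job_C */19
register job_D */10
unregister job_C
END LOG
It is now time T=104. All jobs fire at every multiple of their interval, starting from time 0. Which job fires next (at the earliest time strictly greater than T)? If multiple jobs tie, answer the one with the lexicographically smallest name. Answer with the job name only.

Op 1: register job_A */17 -> active={job_A:*/17}
Op 2: register job_C */14 -> active={job_A:*/17, job_C:*/14}
Op 3: unregister job_A -> active={job_C:*/14}
Op 4: register job_B */13 -> active={job_B:*/13, job_C:*/14}
Op 5: register job_B */11 -> active={job_B:*/11, job_C:*/14}
Op 6: unregister job_C -> active={job_B:*/11}
Op 7: unregister job_B -> active={}
Op 8: register job_C */19 -> active={job_C:*/19}
Op 9: register job_D */10 -> active={job_C:*/19, job_D:*/10}
Op 10: unregister job_C -> active={job_D:*/10}
  job_D: interval 10, next fire after T=104 is 110
Earliest = 110, winner (lex tiebreak) = job_D

Answer: job_D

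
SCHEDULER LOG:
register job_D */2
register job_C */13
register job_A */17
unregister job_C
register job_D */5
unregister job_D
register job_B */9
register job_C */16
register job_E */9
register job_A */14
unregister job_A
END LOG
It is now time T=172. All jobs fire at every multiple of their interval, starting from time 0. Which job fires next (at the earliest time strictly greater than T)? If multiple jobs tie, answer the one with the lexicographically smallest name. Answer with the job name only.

Answer: job_C

Derivation:
Op 1: register job_D */2 -> active={job_D:*/2}
Op 2: register job_C */13 -> active={job_C:*/13, job_D:*/2}
Op 3: register job_A */17 -> active={job_A:*/17, job_C:*/13, job_D:*/2}
Op 4: unregister job_C -> active={job_A:*/17, job_D:*/2}
Op 5: register job_D */5 -> active={job_A:*/17, job_D:*/5}
Op 6: unregister job_D -> active={job_A:*/17}
Op 7: register job_B */9 -> active={job_A:*/17, job_B:*/9}
Op 8: register job_C */16 -> active={job_A:*/17, job_B:*/9, job_C:*/16}
Op 9: register job_E */9 -> active={job_A:*/17, job_B:*/9, job_C:*/16, job_E:*/9}
Op 10: register job_A */14 -> active={job_A:*/14, job_B:*/9, job_C:*/16, job_E:*/9}
Op 11: unregister job_A -> active={job_B:*/9, job_C:*/16, job_E:*/9}
  job_B: interval 9, next fire after T=172 is 180
  job_C: interval 16, next fire after T=172 is 176
  job_E: interval 9, next fire after T=172 is 180
Earliest = 176, winner (lex tiebreak) = job_C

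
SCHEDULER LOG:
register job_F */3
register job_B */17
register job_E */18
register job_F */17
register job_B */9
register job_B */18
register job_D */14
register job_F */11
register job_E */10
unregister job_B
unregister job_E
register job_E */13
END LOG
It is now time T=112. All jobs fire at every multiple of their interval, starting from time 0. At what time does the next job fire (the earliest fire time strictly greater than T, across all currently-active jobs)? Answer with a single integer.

Answer: 117

Derivation:
Op 1: register job_F */3 -> active={job_F:*/3}
Op 2: register job_B */17 -> active={job_B:*/17, job_F:*/3}
Op 3: register job_E */18 -> active={job_B:*/17, job_E:*/18, job_F:*/3}
Op 4: register job_F */17 -> active={job_B:*/17, job_E:*/18, job_F:*/17}
Op 5: register job_B */9 -> active={job_B:*/9, job_E:*/18, job_F:*/17}
Op 6: register job_B */18 -> active={job_B:*/18, job_E:*/18, job_F:*/17}
Op 7: register job_D */14 -> active={job_B:*/18, job_D:*/14, job_E:*/18, job_F:*/17}
Op 8: register job_F */11 -> active={job_B:*/18, job_D:*/14, job_E:*/18, job_F:*/11}
Op 9: register job_E */10 -> active={job_B:*/18, job_D:*/14, job_E:*/10, job_F:*/11}
Op 10: unregister job_B -> active={job_D:*/14, job_E:*/10, job_F:*/11}
Op 11: unregister job_E -> active={job_D:*/14, job_F:*/11}
Op 12: register job_E */13 -> active={job_D:*/14, job_E:*/13, job_F:*/11}
  job_D: interval 14, next fire after T=112 is 126
  job_E: interval 13, next fire after T=112 is 117
  job_F: interval 11, next fire after T=112 is 121
Earliest fire time = 117 (job job_E)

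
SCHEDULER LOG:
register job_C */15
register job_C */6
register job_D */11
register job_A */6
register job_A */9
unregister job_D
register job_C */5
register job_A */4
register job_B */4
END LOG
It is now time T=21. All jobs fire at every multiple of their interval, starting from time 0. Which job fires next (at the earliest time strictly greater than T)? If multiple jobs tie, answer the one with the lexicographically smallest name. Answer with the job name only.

Answer: job_A

Derivation:
Op 1: register job_C */15 -> active={job_C:*/15}
Op 2: register job_C */6 -> active={job_C:*/6}
Op 3: register job_D */11 -> active={job_C:*/6, job_D:*/11}
Op 4: register job_A */6 -> active={job_A:*/6, job_C:*/6, job_D:*/11}
Op 5: register job_A */9 -> active={job_A:*/9, job_C:*/6, job_D:*/11}
Op 6: unregister job_D -> active={job_A:*/9, job_C:*/6}
Op 7: register job_C */5 -> active={job_A:*/9, job_C:*/5}
Op 8: register job_A */4 -> active={job_A:*/4, job_C:*/5}
Op 9: register job_B */4 -> active={job_A:*/4, job_B:*/4, job_C:*/5}
  job_A: interval 4, next fire after T=21 is 24
  job_B: interval 4, next fire after T=21 is 24
  job_C: interval 5, next fire after T=21 is 25
Earliest = 24, winner (lex tiebreak) = job_A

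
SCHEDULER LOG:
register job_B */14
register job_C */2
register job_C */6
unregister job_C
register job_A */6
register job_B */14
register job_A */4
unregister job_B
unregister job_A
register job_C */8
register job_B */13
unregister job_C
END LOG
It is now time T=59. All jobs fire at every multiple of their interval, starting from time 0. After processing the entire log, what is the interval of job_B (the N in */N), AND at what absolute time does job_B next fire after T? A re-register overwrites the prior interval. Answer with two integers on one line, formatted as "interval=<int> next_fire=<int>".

Answer: interval=13 next_fire=65

Derivation:
Op 1: register job_B */14 -> active={job_B:*/14}
Op 2: register job_C */2 -> active={job_B:*/14, job_C:*/2}
Op 3: register job_C */6 -> active={job_B:*/14, job_C:*/6}
Op 4: unregister job_C -> active={job_B:*/14}
Op 5: register job_A */6 -> active={job_A:*/6, job_B:*/14}
Op 6: register job_B */14 -> active={job_A:*/6, job_B:*/14}
Op 7: register job_A */4 -> active={job_A:*/4, job_B:*/14}
Op 8: unregister job_B -> active={job_A:*/4}
Op 9: unregister job_A -> active={}
Op 10: register job_C */8 -> active={job_C:*/8}
Op 11: register job_B */13 -> active={job_B:*/13, job_C:*/8}
Op 12: unregister job_C -> active={job_B:*/13}
Final interval of job_B = 13
Next fire of job_B after T=59: (59//13+1)*13 = 65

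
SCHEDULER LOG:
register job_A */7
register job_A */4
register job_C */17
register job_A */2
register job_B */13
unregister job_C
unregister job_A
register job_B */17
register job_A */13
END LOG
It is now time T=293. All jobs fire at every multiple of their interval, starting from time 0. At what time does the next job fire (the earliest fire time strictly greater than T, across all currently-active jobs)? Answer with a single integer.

Answer: 299

Derivation:
Op 1: register job_A */7 -> active={job_A:*/7}
Op 2: register job_A */4 -> active={job_A:*/4}
Op 3: register job_C */17 -> active={job_A:*/4, job_C:*/17}
Op 4: register job_A */2 -> active={job_A:*/2, job_C:*/17}
Op 5: register job_B */13 -> active={job_A:*/2, job_B:*/13, job_C:*/17}
Op 6: unregister job_C -> active={job_A:*/2, job_B:*/13}
Op 7: unregister job_A -> active={job_B:*/13}
Op 8: register job_B */17 -> active={job_B:*/17}
Op 9: register job_A */13 -> active={job_A:*/13, job_B:*/17}
  job_A: interval 13, next fire after T=293 is 299
  job_B: interval 17, next fire after T=293 is 306
Earliest fire time = 299 (job job_A)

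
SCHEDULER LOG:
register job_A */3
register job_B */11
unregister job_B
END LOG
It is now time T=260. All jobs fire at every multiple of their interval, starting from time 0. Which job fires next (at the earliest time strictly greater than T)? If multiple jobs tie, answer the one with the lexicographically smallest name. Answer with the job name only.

Op 1: register job_A */3 -> active={job_A:*/3}
Op 2: register job_B */11 -> active={job_A:*/3, job_B:*/11}
Op 3: unregister job_B -> active={job_A:*/3}
  job_A: interval 3, next fire after T=260 is 261
Earliest = 261, winner (lex tiebreak) = job_A

Answer: job_A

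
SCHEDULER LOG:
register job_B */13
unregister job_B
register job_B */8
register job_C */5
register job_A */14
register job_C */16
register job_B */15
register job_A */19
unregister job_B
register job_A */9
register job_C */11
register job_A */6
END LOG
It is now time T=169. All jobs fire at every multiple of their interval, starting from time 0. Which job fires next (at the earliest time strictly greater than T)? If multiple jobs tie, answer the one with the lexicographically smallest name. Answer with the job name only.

Answer: job_A

Derivation:
Op 1: register job_B */13 -> active={job_B:*/13}
Op 2: unregister job_B -> active={}
Op 3: register job_B */8 -> active={job_B:*/8}
Op 4: register job_C */5 -> active={job_B:*/8, job_C:*/5}
Op 5: register job_A */14 -> active={job_A:*/14, job_B:*/8, job_C:*/5}
Op 6: register job_C */16 -> active={job_A:*/14, job_B:*/8, job_C:*/16}
Op 7: register job_B */15 -> active={job_A:*/14, job_B:*/15, job_C:*/16}
Op 8: register job_A */19 -> active={job_A:*/19, job_B:*/15, job_C:*/16}
Op 9: unregister job_B -> active={job_A:*/19, job_C:*/16}
Op 10: register job_A */9 -> active={job_A:*/9, job_C:*/16}
Op 11: register job_C */11 -> active={job_A:*/9, job_C:*/11}
Op 12: register job_A */6 -> active={job_A:*/6, job_C:*/11}
  job_A: interval 6, next fire after T=169 is 174
  job_C: interval 11, next fire after T=169 is 176
Earliest = 174, winner (lex tiebreak) = job_A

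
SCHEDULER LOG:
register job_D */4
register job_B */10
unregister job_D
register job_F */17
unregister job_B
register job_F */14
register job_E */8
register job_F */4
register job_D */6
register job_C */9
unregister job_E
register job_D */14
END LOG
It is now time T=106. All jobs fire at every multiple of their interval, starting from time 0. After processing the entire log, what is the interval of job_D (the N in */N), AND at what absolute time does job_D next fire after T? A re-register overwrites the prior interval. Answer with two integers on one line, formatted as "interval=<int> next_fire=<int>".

Answer: interval=14 next_fire=112

Derivation:
Op 1: register job_D */4 -> active={job_D:*/4}
Op 2: register job_B */10 -> active={job_B:*/10, job_D:*/4}
Op 3: unregister job_D -> active={job_B:*/10}
Op 4: register job_F */17 -> active={job_B:*/10, job_F:*/17}
Op 5: unregister job_B -> active={job_F:*/17}
Op 6: register job_F */14 -> active={job_F:*/14}
Op 7: register job_E */8 -> active={job_E:*/8, job_F:*/14}
Op 8: register job_F */4 -> active={job_E:*/8, job_F:*/4}
Op 9: register job_D */6 -> active={job_D:*/6, job_E:*/8, job_F:*/4}
Op 10: register job_C */9 -> active={job_C:*/9, job_D:*/6, job_E:*/8, job_F:*/4}
Op 11: unregister job_E -> active={job_C:*/9, job_D:*/6, job_F:*/4}
Op 12: register job_D */14 -> active={job_C:*/9, job_D:*/14, job_F:*/4}
Final interval of job_D = 14
Next fire of job_D after T=106: (106//14+1)*14 = 112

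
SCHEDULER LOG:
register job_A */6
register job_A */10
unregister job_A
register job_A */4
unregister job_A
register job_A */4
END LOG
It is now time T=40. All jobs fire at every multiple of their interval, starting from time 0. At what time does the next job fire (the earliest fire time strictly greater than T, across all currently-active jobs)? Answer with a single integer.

Op 1: register job_A */6 -> active={job_A:*/6}
Op 2: register job_A */10 -> active={job_A:*/10}
Op 3: unregister job_A -> active={}
Op 4: register job_A */4 -> active={job_A:*/4}
Op 5: unregister job_A -> active={}
Op 6: register job_A */4 -> active={job_A:*/4}
  job_A: interval 4, next fire after T=40 is 44
Earliest fire time = 44 (job job_A)

Answer: 44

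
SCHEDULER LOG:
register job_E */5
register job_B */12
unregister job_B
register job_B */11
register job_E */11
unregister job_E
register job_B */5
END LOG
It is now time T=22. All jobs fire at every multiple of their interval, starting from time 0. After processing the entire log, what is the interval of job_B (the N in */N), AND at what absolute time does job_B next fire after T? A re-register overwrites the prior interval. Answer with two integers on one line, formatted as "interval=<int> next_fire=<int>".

Op 1: register job_E */5 -> active={job_E:*/5}
Op 2: register job_B */12 -> active={job_B:*/12, job_E:*/5}
Op 3: unregister job_B -> active={job_E:*/5}
Op 4: register job_B */11 -> active={job_B:*/11, job_E:*/5}
Op 5: register job_E */11 -> active={job_B:*/11, job_E:*/11}
Op 6: unregister job_E -> active={job_B:*/11}
Op 7: register job_B */5 -> active={job_B:*/5}
Final interval of job_B = 5
Next fire of job_B after T=22: (22//5+1)*5 = 25

Answer: interval=5 next_fire=25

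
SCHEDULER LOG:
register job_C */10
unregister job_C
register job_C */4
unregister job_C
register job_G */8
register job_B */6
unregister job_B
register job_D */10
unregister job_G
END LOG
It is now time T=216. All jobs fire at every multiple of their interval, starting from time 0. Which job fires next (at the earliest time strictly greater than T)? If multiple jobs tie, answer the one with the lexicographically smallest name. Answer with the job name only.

Op 1: register job_C */10 -> active={job_C:*/10}
Op 2: unregister job_C -> active={}
Op 3: register job_C */4 -> active={job_C:*/4}
Op 4: unregister job_C -> active={}
Op 5: register job_G */8 -> active={job_G:*/8}
Op 6: register job_B */6 -> active={job_B:*/6, job_G:*/8}
Op 7: unregister job_B -> active={job_G:*/8}
Op 8: register job_D */10 -> active={job_D:*/10, job_G:*/8}
Op 9: unregister job_G -> active={job_D:*/10}
  job_D: interval 10, next fire after T=216 is 220
Earliest = 220, winner (lex tiebreak) = job_D

Answer: job_D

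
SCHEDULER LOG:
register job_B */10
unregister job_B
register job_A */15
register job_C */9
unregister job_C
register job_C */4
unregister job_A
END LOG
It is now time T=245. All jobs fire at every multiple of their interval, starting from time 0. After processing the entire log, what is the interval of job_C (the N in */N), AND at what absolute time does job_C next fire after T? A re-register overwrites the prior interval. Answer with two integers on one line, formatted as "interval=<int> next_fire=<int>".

Op 1: register job_B */10 -> active={job_B:*/10}
Op 2: unregister job_B -> active={}
Op 3: register job_A */15 -> active={job_A:*/15}
Op 4: register job_C */9 -> active={job_A:*/15, job_C:*/9}
Op 5: unregister job_C -> active={job_A:*/15}
Op 6: register job_C */4 -> active={job_A:*/15, job_C:*/4}
Op 7: unregister job_A -> active={job_C:*/4}
Final interval of job_C = 4
Next fire of job_C after T=245: (245//4+1)*4 = 248

Answer: interval=4 next_fire=248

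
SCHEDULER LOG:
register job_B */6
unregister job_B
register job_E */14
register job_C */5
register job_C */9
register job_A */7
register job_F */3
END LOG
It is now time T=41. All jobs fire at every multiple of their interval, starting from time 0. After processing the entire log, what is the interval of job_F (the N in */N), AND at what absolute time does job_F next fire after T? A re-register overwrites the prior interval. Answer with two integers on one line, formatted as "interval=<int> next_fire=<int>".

Op 1: register job_B */6 -> active={job_B:*/6}
Op 2: unregister job_B -> active={}
Op 3: register job_E */14 -> active={job_E:*/14}
Op 4: register job_C */5 -> active={job_C:*/5, job_E:*/14}
Op 5: register job_C */9 -> active={job_C:*/9, job_E:*/14}
Op 6: register job_A */7 -> active={job_A:*/7, job_C:*/9, job_E:*/14}
Op 7: register job_F */3 -> active={job_A:*/7, job_C:*/9, job_E:*/14, job_F:*/3}
Final interval of job_F = 3
Next fire of job_F after T=41: (41//3+1)*3 = 42

Answer: interval=3 next_fire=42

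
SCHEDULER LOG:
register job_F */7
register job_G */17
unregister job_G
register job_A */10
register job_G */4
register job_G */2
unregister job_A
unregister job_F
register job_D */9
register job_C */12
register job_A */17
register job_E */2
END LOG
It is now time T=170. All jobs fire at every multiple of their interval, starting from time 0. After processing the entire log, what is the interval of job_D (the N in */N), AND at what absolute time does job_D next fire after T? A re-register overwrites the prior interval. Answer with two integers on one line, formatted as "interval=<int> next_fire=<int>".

Answer: interval=9 next_fire=171

Derivation:
Op 1: register job_F */7 -> active={job_F:*/7}
Op 2: register job_G */17 -> active={job_F:*/7, job_G:*/17}
Op 3: unregister job_G -> active={job_F:*/7}
Op 4: register job_A */10 -> active={job_A:*/10, job_F:*/7}
Op 5: register job_G */4 -> active={job_A:*/10, job_F:*/7, job_G:*/4}
Op 6: register job_G */2 -> active={job_A:*/10, job_F:*/7, job_G:*/2}
Op 7: unregister job_A -> active={job_F:*/7, job_G:*/2}
Op 8: unregister job_F -> active={job_G:*/2}
Op 9: register job_D */9 -> active={job_D:*/9, job_G:*/2}
Op 10: register job_C */12 -> active={job_C:*/12, job_D:*/9, job_G:*/2}
Op 11: register job_A */17 -> active={job_A:*/17, job_C:*/12, job_D:*/9, job_G:*/2}
Op 12: register job_E */2 -> active={job_A:*/17, job_C:*/12, job_D:*/9, job_E:*/2, job_G:*/2}
Final interval of job_D = 9
Next fire of job_D after T=170: (170//9+1)*9 = 171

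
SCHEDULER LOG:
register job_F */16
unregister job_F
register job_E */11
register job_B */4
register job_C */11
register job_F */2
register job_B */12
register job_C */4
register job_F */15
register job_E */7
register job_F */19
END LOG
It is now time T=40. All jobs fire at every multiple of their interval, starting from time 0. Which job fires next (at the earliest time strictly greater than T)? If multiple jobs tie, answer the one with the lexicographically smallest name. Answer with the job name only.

Op 1: register job_F */16 -> active={job_F:*/16}
Op 2: unregister job_F -> active={}
Op 3: register job_E */11 -> active={job_E:*/11}
Op 4: register job_B */4 -> active={job_B:*/4, job_E:*/11}
Op 5: register job_C */11 -> active={job_B:*/4, job_C:*/11, job_E:*/11}
Op 6: register job_F */2 -> active={job_B:*/4, job_C:*/11, job_E:*/11, job_F:*/2}
Op 7: register job_B */12 -> active={job_B:*/12, job_C:*/11, job_E:*/11, job_F:*/2}
Op 8: register job_C */4 -> active={job_B:*/12, job_C:*/4, job_E:*/11, job_F:*/2}
Op 9: register job_F */15 -> active={job_B:*/12, job_C:*/4, job_E:*/11, job_F:*/15}
Op 10: register job_E */7 -> active={job_B:*/12, job_C:*/4, job_E:*/7, job_F:*/15}
Op 11: register job_F */19 -> active={job_B:*/12, job_C:*/4, job_E:*/7, job_F:*/19}
  job_B: interval 12, next fire after T=40 is 48
  job_C: interval 4, next fire after T=40 is 44
  job_E: interval 7, next fire after T=40 is 42
  job_F: interval 19, next fire after T=40 is 57
Earliest = 42, winner (lex tiebreak) = job_E

Answer: job_E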